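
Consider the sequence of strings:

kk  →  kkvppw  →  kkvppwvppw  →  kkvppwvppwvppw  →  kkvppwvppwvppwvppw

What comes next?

Each term is the previous one with vppw appended.
So the next term is kkvppwvppwvppwvppw·vppw.

kkvppwvppwvppwvppwvppw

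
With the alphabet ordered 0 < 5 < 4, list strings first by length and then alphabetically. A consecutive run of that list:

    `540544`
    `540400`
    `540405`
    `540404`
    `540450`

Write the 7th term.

540454

Continuing the enumeration 2 steps past 540450: 540450 → 540455 → (answer).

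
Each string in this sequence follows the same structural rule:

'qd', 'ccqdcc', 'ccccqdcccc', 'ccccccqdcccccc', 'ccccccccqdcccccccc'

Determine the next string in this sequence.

ccccccccccqdcccccccccc

Every step adds cc to the front and cc to the end of the previous string.
So the next term is cc·ccccccccqdcccccccc·cc.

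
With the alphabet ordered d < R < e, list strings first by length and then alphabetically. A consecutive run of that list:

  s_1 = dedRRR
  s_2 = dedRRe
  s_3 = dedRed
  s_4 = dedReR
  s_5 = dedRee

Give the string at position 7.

dededR

Advancing 2 positions from dedRee through dedRee → dededd reaches term 7.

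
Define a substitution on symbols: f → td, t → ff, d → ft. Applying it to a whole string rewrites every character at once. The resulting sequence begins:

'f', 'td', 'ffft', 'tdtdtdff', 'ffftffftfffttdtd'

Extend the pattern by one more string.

tdtdtdfftdtdtdfftdtdtdffffftffft

Replace each of the 16 characters of ffftffftfffttdtd in place — td td td ff td td td ff td td td ff ff ft ff ft — and concatenate.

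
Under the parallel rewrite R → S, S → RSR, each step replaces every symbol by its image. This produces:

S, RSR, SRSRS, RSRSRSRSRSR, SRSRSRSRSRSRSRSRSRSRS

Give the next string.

Rewriting the 21 symbols of SRSRSRSRSRSRSRSRSRSRS one by one yields RSR S RSR S RSR S RSR S RSR S RSR S RSR S RSR S RSR S RSR S RSR; concatenated:

RSRSRSRSRSRSRSRSRSRSRSRSRSRSRSRSRSRSRSRSRSR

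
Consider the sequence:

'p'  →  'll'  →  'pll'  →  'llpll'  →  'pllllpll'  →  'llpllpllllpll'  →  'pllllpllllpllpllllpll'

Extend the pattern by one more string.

From term 3 onward, concatenate the second-to-last term with the last: p·ll = pll, ll·pll = llpll, …
So term 8 is llpllpllllpll·pllllpllllpllpllllpll.

llpllpllllpllpllllpllllpllpllllpll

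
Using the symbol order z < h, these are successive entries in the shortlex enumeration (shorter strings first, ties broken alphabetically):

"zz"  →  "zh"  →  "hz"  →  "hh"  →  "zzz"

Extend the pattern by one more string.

Find the rightmost character of zzz below h, bump it to the next letter, and reset everything to its right to z.

zzh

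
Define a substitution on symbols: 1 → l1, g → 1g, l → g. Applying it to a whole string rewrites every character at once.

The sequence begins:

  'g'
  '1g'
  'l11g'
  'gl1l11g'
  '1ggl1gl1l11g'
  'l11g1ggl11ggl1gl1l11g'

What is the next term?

gl1l11gl11g1ggl1l11g1ggl11ggl1gl1l11g

φ(l11g1ggl11ggl1gl1l11g) expands symbol-by-symbol to g l1 l1 1g l1 1g 1g g l1 l1 1g 1g g l1 1g g l1 g l1 l1 1g; joining the 21 pieces gives the next term.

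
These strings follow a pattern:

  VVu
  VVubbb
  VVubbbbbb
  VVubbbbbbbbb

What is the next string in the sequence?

Each term is the previous one with bbb appended.
One more step from VVubbbbbbbbb gives the answer.

VVubbbbbbbbbbbb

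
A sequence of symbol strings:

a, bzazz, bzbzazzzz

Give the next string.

Every step adds bz to the front and zz to the end of the previous string.
One more step from bzbzazzzz gives the answer.

bzbzbzazzzzzz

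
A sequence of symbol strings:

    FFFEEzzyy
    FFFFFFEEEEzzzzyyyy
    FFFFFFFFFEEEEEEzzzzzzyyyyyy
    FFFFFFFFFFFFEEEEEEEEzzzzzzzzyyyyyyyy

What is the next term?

FFFFFFFFFFFFFFFEEEEEEEEEEzzzzzzzzzzyyyyyyyyyy

Reading off run lengths: F runs 3, 6, 9, 12; E runs 2, 4, 6, 8; z runs 2, 4, 6, 8; y runs 2, 4, 6, 8 — each is linear in n (n = 1, 2, …).
For the next term, n = 5, so the run lengths are 15, 10, 10, 10.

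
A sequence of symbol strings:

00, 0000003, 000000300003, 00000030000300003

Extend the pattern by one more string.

0000003000030000300003

The strings grow by a fixed suffix 00003 each time.
So the next term is 00000030000300003·00003.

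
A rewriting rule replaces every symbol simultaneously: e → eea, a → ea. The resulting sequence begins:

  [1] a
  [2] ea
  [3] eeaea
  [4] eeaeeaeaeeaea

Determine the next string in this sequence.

Rewriting the 13 symbols of eeaeeaeaeeaea one by one yields eea eea ea eea eea ea eea ea eea eea ea eea ea; concatenated:

eeaeeaeaeeaeeaeaeeaeaeeaeeaeaeeaea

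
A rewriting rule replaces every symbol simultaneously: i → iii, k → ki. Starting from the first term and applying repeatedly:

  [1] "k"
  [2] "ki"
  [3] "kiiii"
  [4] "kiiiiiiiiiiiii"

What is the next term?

kiiiiiiiiiiiiiiiiiiiiiiiiiiiiiiiiiiiiiiii

φ(kiiiiiiiiiiiii) expands symbol-by-symbol to ki iii iii iii iii iii iii iii iii iii iii iii iii iii; joining the 14 pieces gives the next term.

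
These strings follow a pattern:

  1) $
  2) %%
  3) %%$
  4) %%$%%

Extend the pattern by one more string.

%%$%%%%$

This is a Fibonacci-style word recurrence s(k) = s(k−1)·s(k−2): e.g. %%·$ = %%$.
So term 5 is %%$%%·%%$.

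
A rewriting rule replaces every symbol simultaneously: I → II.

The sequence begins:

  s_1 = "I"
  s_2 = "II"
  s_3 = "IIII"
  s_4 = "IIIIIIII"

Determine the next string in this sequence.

IIIIIIIIIIIIIIII

Rewriting each symbol of IIIIIIII: I→II, I→II, I→II, I→II, I→II, I→II, I→II, I→II, which concatenates to II II II II II II II II.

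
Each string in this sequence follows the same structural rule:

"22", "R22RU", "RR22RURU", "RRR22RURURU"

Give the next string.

s(k+1) = R·s(k)·RU, so each term gains R as a prefix and RU as a suffix.
One more step from RRR22RURURU gives the answer.

RRRR22RURURURU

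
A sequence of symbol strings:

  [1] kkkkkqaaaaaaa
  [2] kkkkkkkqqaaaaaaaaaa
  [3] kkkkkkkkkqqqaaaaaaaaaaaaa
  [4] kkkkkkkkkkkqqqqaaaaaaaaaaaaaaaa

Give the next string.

kkkkkkkkkkkkkqqqqqaaaaaaaaaaaaaaaaaaa

Each string has the form k^{2n+1} q^{n-1} a^{3n+1}, where the shown terms are n = 2, 3, 4, 5.
At n = 6 the blocks have lengths 13, 5, 19.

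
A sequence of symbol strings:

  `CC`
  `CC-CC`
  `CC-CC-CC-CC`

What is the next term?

s(k+1) = s(k)·-·s(k) — each term doubles the last with '-' between the halves.
Doubling CC-CC-CC-CC with '-' between the halves:

CC-CC-CC-CC-CC-CC-CC-CC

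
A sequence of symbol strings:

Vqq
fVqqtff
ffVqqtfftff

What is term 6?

fffffVqqtfftfftfftfftff

s(k+1) = f·s(k)·tff, so each term gains f as a prefix and tff as a suffix.
From ffVqqtfftff, 3 further steps: ffVqqtfftff → fffVqqtfftfftff → ffffVqqtfftfftfftff → (answer).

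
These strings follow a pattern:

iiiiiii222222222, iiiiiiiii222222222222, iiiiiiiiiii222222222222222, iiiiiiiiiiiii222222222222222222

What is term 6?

Each string has the form i^{2n+1} 2^{3n}, where the shown terms are n = 3, 4, 5, 6.
Setting n = 8 gives 17, 24 characters in each block.

iiiiiiiiiiiiiiiii222222222222222222222222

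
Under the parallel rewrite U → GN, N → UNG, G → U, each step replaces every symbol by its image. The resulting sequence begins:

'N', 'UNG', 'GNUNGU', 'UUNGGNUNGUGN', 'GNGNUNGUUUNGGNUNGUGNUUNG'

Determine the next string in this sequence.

Replace each of the 24 characters of GNGNUNGUUUNGGNUNGUGNUUNG in place — U UNG U UNG GN UNG U GN GN GN UNG U U UNG GN UNG U GN U UNG GN GN UNG U — and concatenate.

UUNGUUNGGNUNGUGNGNGNUNGUUUNGGNUNGUGNUUNGGNGNUNGU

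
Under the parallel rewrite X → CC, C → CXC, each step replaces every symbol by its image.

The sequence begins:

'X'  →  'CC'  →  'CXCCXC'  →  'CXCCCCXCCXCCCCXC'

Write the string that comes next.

Applying the rule to each of the 16 symbols of CXCCCCXCCXCCCCXC gives the pieces CXC CC CXC CXC CXC CXC CC CXC CXC CC CXC CXC CXC CXC CC CXC, which concatenate to the answer.

CXCCCCXCCXCCXCCXCCCCXCCXCCCCXCCXCCXCCXCCCCXC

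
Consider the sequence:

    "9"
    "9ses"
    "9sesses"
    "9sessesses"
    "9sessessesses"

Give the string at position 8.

9sessessessessessesses

Every step adds ses to the end: s(k+1) = s(k)·ses.
From 9sessessesses, 3 further steps: 9sessessesses → 9sessessessesses → 9sessessessessesses → (answer).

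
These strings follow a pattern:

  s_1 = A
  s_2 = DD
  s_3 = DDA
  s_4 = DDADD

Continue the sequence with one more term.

DDADDDDA

From term 3 onward, concatenate the last term with the second-to-last: DD·A = DDA, DDA·DD = DDADD, …
The next term joins DDADD and DDA.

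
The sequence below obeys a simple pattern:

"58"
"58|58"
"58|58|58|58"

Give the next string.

s(k+1) = s(k)·|·s(k) — each term doubles the last with '|' between the halves.
So the next term is two copies of 58|58|58|58 with '|' between the halves.

58|58|58|58|58|58|58|58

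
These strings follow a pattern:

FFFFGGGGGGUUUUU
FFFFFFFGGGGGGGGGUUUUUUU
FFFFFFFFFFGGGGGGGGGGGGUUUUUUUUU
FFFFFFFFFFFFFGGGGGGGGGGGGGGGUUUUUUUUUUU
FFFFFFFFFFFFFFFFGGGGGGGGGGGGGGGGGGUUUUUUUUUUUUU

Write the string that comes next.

Term n consists of 3n-2 F's, followed by 3n G's, followed by 2n+1 U's, where the shown terms are n = 2, 3, 4, 5, 6.
Setting n = 7 gives 19, 21, 15 characters in each block.

FFFFFFFFFFFFFFFFFFFGGGGGGGGGGGGGGGGGGGGGUUUUUUUUUUUUUUU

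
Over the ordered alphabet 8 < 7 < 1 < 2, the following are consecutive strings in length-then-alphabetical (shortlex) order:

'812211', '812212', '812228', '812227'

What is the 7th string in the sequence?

828888

Continuing the enumeration 3 steps past 812227: 812227 → 812221 → 812222 → (answer).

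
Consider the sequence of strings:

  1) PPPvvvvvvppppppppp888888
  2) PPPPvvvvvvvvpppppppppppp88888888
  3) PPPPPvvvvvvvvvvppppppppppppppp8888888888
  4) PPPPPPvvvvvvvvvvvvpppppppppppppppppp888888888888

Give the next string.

PPPPPPPvvvvvvvvvvvvvvppppppppppppppppppppp88888888888888

Each string has the form P^{n} v^{2n} p^{3n} 8^{2n}, where the shown terms are n = 3, 4, 5, 6.
At n = 7 the blocks have lengths 7, 14, 21, 14.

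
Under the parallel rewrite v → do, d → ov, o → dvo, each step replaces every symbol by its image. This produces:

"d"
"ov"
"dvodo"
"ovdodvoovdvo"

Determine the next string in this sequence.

dvodoovdvoovdodvodvodoovdodvo

Expanding ovdodvoovdvo: o→dvo, v→do, d→ov, o→dvo, d→ov, v→do, o→dvo, o→dvo, v→do, d→ov, v→do, o→dvo. Concatenated: dvo do ov dvo ov do dvo dvo do ov do dvo.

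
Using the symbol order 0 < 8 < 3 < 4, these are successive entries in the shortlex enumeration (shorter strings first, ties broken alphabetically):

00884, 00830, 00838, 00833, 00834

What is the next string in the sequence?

00840

Find the rightmost character of 00834 below 4, bump it to the next letter, and reset everything to its right to 0.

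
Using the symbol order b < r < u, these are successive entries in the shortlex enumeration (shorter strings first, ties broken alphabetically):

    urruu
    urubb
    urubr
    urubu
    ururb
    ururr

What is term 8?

uruub

Stepping forward 2 times from ururr: ururr → ururu, then the target.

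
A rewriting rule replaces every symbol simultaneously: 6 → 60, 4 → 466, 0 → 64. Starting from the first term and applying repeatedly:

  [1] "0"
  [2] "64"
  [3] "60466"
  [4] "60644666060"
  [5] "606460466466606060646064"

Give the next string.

60646046660644666060466606060646064606460466606460466

Applying the rule to each of the 24 symbols of 606460466466606060646064 gives the pieces 60 64 60 466 60 64 466 60 60 466 60 60 60 64 60 64 60 64 60 466 60 64 60 466, which concatenate to the answer.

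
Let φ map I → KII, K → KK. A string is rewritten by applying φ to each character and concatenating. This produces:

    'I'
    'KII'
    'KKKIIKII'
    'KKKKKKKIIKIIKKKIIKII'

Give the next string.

Applying the rule to each of the 20 symbols of KKKKKKKIIKIIKKKIIKII gives the pieces KK KK KK KK KK KK KK KII KII KK KII KII KK KK KK KII KII KK KII KII, which concatenate to the answer.

KKKKKKKKKKKKKKKIIKIIKKKIIKIIKKKKKKKIIKIIKKKIIKII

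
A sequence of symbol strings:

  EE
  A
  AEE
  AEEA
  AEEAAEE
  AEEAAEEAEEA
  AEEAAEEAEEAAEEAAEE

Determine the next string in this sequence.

AEEAAEEAEEAAEEAAEEAEEAAEEAEEA

This is a Fibonacci-style word recurrence s(k) = s(k−1)·s(k−2): e.g. A·EE = AEE.
Continuing: AEEAAEEAEEAAEEAAEE · AEEAAEEAEEA gives term 8.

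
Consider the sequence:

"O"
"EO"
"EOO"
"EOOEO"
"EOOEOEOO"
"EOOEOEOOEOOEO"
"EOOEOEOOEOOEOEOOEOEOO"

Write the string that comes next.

EOOEOEOOEOOEOEOOEOEOOEOOEOEOOEOOEO

This is a Fibonacci-style word recurrence s(k) = s(k−1)·s(k−2): e.g. EO·O = EOO.
Continuing: EOOEOEOOEOOEOEOOEOEOO · EOOEOEOOEOOEO gives term 8.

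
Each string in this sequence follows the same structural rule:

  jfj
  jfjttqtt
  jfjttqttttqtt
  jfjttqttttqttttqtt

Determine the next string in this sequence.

Each term is the previous one with ttqtt appended.
One more step from jfjttqttttqttttqtt gives the answer.

jfjttqttttqttttqttttqtt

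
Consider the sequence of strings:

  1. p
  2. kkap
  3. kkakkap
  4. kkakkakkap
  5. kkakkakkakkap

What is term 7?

Every step adds kka at the front: s(k+1) = kka·s(k).
From kkakkakkakkap, 2 further steps: kkakkakkakkap → kkakkakkakkakkap → (answer).

kkakkakkakkakkakkap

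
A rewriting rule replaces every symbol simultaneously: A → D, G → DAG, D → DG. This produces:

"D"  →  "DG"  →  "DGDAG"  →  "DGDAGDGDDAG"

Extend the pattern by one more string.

Expanding DGDAGDGDDAG: D→DG, G→DAG, D→DG, A→D, G→DAG, D→DG, G→DAG, D→DG, D→DG, A→D, G→DAG. Concatenated: DG DAG DG D DAG DG DAG DG DG D DAG.

DGDAGDGDDAGDGDAGDGDGDDAG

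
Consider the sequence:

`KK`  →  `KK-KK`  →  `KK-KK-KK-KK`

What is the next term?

Every step duplicates the string with '-' between the halves.
So the next term is two copies of KK-KK-KK-KK with '-' between the halves.

KK-KK-KK-KK-KK-KK-KK-KK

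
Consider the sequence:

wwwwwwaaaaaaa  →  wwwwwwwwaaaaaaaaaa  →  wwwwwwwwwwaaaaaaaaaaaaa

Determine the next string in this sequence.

wwwwwwwwwwwwaaaaaaaaaaaaaaaa

Each string has the form w^{2n+2} a^{3n+1}, where the shown terms are n = 2, 3, 4.
At n = 5 the blocks have lengths 12, 16.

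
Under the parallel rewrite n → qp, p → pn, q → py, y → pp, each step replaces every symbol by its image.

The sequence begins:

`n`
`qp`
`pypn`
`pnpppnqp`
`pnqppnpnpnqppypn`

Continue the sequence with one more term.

Rewriting the 16 symbols of pnqppnpnpnqppypn one by one yields pn qp py pn pn qp pn qp pn qp py pn pn pp pn qp; concatenated:

pnqppypnpnqppnqppnqppypnpnpppnqp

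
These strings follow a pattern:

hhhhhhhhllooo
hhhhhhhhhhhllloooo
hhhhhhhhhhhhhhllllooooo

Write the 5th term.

The n-th term is 3n+2 h's then n l's then n+1 o's, where the shown terms are n = 2, 3, 4.
At n = 6 the blocks have lengths 20, 6, 7.

hhhhhhhhhhhhhhhhhhhhllllllooooooo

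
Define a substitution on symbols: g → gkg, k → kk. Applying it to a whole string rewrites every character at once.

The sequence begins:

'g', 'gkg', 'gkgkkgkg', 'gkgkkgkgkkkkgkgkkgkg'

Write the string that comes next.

Rewriting the 20 symbols of gkgkkgkgkkkkgkgkkgkg one by one yields gkg kk gkg kk kk gkg kk gkg kk kk kk kk gkg kk gkg kk kk gkg kk gkg; concatenated:

gkgkkgkgkkkkgkgkkgkgkkkkkkkkgkgkkgkgkkkkgkgkkgkg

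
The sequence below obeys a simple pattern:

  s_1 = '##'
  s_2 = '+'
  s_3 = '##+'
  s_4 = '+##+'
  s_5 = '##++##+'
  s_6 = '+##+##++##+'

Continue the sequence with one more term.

This is a Fibonacci-style word recurrence s(k) = s(k−2)·s(k−1): e.g. ##·+ = ##+.
The next term joins ##++##+ and +##+##++##+.

##++##++##+##++##+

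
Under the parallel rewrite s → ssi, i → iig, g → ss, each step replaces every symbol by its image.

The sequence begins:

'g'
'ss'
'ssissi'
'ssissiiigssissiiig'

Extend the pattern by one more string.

Rewriting the 18 symbols of ssissiiigssissiiig one by one yields ssi ssi iig ssi ssi iig iig iig ss ssi ssi iig ssi ssi iig iig iig ss; concatenated:

ssissiiigssissiiigiigiigssssissiiigssissiiigiigiigss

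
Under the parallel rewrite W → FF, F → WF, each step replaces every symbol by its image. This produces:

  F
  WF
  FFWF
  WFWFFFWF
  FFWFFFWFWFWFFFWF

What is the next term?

WFWFFFWFWFWFFFWFFFWFFFWFWFWFFFWF

φ(FFWFFFWFWFWFFFWF) expands symbol-by-symbol to WF WF FF WF WF WF FF WF FF WF FF WF WF WF FF WF; joining the 16 pieces gives the next term.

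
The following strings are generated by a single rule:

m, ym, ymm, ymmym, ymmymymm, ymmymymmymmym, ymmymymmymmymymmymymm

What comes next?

ymmymymmymmymymmymymmymmymymmymmym

This is a Fibonacci-style word recurrence s(k) = s(k−1)·s(k−2): e.g. ym·m = ymm.
Continuing: ymmymymmymmymymmymymm · ymmymymmymmym gives term 8.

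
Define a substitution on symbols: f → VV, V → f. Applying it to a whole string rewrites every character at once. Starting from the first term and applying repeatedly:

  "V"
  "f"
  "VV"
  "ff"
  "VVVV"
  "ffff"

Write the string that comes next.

VVVVVVVV

Expanding ffff: f→VV, f→VV, f→VV, f→VV. Concatenated: VV VV VV VV.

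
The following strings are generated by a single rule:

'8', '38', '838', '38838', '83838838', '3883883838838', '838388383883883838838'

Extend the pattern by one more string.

3883883838838838388383883883838838

This is a Fibonacci-style word recurrence s(k) = s(k−2)·s(k−1): e.g. 8·38 = 838.
The next term joins 3883883838838 and 838388383883883838838.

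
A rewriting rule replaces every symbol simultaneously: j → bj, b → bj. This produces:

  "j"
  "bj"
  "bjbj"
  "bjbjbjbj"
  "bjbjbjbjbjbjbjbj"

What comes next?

bjbjbjbjbjbjbjbjbjbjbjbjbjbjbjbj

Applying the rule to each of the 16 symbols of bjbjbjbjbjbjbjbj gives the pieces bj bj bj bj bj bj bj bj bj bj bj bj bj bj bj bj, which concatenate to the answer.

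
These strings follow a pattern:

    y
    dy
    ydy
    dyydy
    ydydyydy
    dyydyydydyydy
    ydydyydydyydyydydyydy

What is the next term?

dyydyydydyydyydydyydydyydyydydyydy

Each term (from the third on) is the two preceding terms concatenated in order: term 3 = y·dy = ydy.
The next term joins dyydyydydyydy and ydydyydydyydyydydyydy.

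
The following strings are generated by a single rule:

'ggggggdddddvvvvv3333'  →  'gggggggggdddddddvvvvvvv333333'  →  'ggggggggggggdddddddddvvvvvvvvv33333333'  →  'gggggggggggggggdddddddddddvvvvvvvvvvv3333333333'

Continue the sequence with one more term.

ggggggggggggggggggdddddddddddddvvvvvvvvvvvvv333333333333

Each string has the form g^{3n} d^{2n+1} v^{2n+1} 3^{2n}, where the shown terms are n = 2, 3, 4, 5.
For the next term, n = 6, so the run lengths are 18, 13, 13, 12.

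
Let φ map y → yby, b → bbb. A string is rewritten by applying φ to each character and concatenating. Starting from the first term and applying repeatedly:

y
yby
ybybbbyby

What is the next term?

ybybbbybybbbbbbbbbybybbbyby

Rewriting each symbol of ybybbbyby: y→yby, b→bbb, y→yby, b→bbb, b→bbb, b→bbb, y→yby, b→bbb, y→yby, which concatenates to yby bbb yby bbb bbb bbb yby bbb yby.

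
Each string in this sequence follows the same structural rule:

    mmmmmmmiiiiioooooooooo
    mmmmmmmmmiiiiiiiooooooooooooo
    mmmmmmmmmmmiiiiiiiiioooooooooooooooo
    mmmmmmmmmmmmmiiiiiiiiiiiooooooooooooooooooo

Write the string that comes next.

mmmmmmmmmmmmmmmiiiiiiiiiiiiioooooooooooooooooooooo

Each string has the form m^{2n+1} i^{2n-1} o^{3n+1}, where the shown terms are n = 3, 4, 5, 6.
At n = 7 the blocks have lengths 15, 13, 22.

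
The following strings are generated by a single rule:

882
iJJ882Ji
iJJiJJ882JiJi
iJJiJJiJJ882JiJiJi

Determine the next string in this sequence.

iJJiJJiJJiJJ882JiJiJiJi

Every step adds iJJ to the front and Ji to the end of the previous string.
One more step from iJJiJJiJJ882JiJiJi gives the answer.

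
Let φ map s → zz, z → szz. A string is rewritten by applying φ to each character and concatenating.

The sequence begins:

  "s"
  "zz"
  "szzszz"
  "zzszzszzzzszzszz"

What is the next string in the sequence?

Replace each of the 16 characters of zzszzszzzzszzszz in place — szz szz zz szz szz zz szz szz szz szz zz szz szz zz szz szz — and concatenate.

szzszzzzszzszzzzszzszzszzszzzzszzszzzzszzszz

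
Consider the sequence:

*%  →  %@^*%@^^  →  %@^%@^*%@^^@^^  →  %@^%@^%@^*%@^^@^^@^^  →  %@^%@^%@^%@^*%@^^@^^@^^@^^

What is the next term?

%@^%@^%@^%@^%@^*%@^^@^^@^^@^^@^^

Every step adds %@^ to the front and @^^ to the end of the previous string.
One more step from %@^%@^%@^%@^*%@^^@^^@^^@^^ gives the answer.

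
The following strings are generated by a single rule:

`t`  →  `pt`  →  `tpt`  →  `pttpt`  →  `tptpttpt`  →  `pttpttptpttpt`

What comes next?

tptpttptpttpttptpttpt

This is a Fibonacci-style word recurrence s(k) = s(k−2)·s(k−1): e.g. t·pt = tpt.
Continuing: tptpttpt · pttpttptpttpt gives term 7.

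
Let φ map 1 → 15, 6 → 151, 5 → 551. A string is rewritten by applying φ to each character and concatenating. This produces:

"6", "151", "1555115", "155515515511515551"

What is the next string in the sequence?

Applying the rule to each of the 18 symbols of 155515515511515551 gives the pieces 15 551 551 551 15 551 551 15 551 551 15 15 551 15 551 551 551 15, which concatenate to the answer.

15551551551155515511555155115155511555155155115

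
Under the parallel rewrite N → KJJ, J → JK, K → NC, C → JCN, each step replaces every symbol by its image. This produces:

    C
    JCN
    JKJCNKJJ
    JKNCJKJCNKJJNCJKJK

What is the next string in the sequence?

JKNCKJJJCNJKNCJKJCNKJJNCJKJKKJJJCNJKNCJKNC

Applying the rule to each of the 18 symbols of JKNCJKJCNKJJNCJKJK gives the pieces JK NC KJJ JCN JK NC JK JCN KJJ NC JK JK KJJ JCN JK NC JK NC, which concatenate to the answer.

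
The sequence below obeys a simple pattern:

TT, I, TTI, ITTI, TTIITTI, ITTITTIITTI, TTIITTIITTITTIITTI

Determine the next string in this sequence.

ITTITTIITTITTIITTIITTITTIITTI

From term 3 onward, concatenate the second-to-last term with the last: TT·I = TTI, I·TTI = ITTI, …
Continuing: ITTITTIITTI · TTIITTIITTITTIITTI gives term 8.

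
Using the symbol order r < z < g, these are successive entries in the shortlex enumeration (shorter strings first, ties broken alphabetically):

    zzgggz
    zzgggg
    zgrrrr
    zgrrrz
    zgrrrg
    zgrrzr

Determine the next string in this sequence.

Treat zgrrzr as a base-3 numeral over the given alphabet and add one, carrying through any trailing g's.

zgrrzz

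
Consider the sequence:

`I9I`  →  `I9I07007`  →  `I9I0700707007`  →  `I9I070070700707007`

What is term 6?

Every step adds 07007 to the end: s(k+1) = s(k)·07007.
From I9I070070700707007, 2 further steps: I9I070070700707007 → I9I07007070070700707007 → (answer).

I9I0700707007070070700707007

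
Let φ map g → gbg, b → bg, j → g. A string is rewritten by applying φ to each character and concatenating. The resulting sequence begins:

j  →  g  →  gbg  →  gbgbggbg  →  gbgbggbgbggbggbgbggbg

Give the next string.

φ(gbgbggbgbggbggbgbggbg) expands symbol-by-symbol to gbg bg gbg bg gbg gbg bg gbg bg gbg gbg bg gbg gbg bg gbg bg gbg gbg bg gbg; joining the 21 pieces gives the next term.

gbgbggbgbggbggbgbggbgbggbggbgbggbggbgbggbgbggbggbgbggbg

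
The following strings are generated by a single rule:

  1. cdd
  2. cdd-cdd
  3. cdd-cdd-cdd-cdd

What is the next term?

cdd-cdd-cdd-cdd-cdd-cdd-cdd-cdd

s(k+1) = s(k)·-·s(k) — each term doubles the last with '-' between the halves.
So the next term is two copies of cdd-cdd-cdd-cdd with '-' between the halves.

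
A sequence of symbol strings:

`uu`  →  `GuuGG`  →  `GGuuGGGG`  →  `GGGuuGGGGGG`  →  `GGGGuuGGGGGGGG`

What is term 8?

GGGGGGGuuGGGGGGGGGGGGGG

Each term wraps the previous one in G on the left and GG on the right.
From GGGGuuGGGGGGGG, 3 further steps: GGGGuuGGGGGGGG → GGGGGuuGGGGGGGGGG → GGGGGGuuGGGGGGGGGGGG → (answer).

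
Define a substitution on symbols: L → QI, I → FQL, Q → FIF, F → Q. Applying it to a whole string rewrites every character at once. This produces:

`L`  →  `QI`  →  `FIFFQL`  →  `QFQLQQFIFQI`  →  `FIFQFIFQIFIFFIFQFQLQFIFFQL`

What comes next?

Rewriting the 26 symbols of FIFQFIFQIFIFFIFQFQLQFIFFQL one by one yields Q FQL Q FIF Q FQL Q FIF FQL Q FQL Q Q FQL Q FIF Q FIF QI FIF Q FQL Q Q FIF QI; concatenated:

QFQLQFIFQFQLQFIFFQLQFQLQQFQLQFIFQFIFQIFIFQFQLQQFIFQI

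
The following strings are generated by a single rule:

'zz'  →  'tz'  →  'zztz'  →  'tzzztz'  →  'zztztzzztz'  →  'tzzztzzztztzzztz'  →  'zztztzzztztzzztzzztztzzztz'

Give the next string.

Each term (from the third on) is the two preceding terms concatenated in order: term 3 = zz·tz = zztz.
The next term joins tzzztzzztztzzztz and zztztzzztztzzztzzztztzzztz.

tzzztzzztztzzztzzztztzzztztzzztzzztztzzztz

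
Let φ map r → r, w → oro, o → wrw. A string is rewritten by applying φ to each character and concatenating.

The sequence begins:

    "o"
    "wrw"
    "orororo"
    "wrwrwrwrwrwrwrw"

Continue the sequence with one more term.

orororororororororororororororo

Applying the rule to each of the 15 symbols of wrwrwrwrwrwrwrw gives the pieces oro r oro r oro r oro r oro r oro r oro r oro, which concatenate to the answer.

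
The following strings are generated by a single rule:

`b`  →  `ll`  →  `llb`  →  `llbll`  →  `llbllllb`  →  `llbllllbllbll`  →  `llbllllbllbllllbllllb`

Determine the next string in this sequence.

This is a Fibonacci-style word recurrence s(k) = s(k−1)·s(k−2): e.g. ll·b = llb.
The next term joins llbllllbllbllllbllllb and llbllllbllbll.

llbllllbllbllllbllllbllbllllbllbll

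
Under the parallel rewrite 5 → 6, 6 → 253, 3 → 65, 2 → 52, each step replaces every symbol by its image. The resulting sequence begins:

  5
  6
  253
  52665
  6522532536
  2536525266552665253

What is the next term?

φ(2536525266552665253) expands symbol-by-symbol to 52 6 65 253 6 52 6 52 253 253 6 6 52 253 253 6 52 6 65; joining the 19 pieces gives the next term.

526652536526522532536652253253652665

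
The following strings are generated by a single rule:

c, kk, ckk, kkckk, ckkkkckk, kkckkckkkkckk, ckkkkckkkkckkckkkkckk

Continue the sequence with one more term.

kkckkckkkkckkckkkkckkkkckkckkkkckk

From term 3 onward, concatenate the second-to-last term with the last: c·kk = ckk, kk·ckk = kkckk, …
Continuing: kkckkckkkkckk · ckkkkckkkkckkckkkkckk gives term 8.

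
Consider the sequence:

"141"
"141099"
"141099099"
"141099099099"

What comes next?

Every step adds 099 to the end: s(k+1) = s(k)·099.
Applying this once more to 141099099099:

141099099099099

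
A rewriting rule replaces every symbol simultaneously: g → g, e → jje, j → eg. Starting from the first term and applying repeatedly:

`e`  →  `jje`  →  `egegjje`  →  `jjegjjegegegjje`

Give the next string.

Applying the rule to each of the 15 symbols of jjegjjegegegjje gives the pieces eg eg jje g eg eg jje g jje g jje g eg eg jje, which concatenate to the answer.

egegjjegegegjjegjjegjjegegegjje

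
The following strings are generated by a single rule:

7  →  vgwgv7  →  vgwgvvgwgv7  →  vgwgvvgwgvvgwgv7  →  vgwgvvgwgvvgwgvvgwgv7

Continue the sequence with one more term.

vgwgvvgwgvvgwgvvgwgvvgwgv7

Every step adds vgwgv at the front: s(k+1) = vgwgv·s(k).
So the next term is vgwgv·vgwgvvgwgvvgwgvvgwgv7.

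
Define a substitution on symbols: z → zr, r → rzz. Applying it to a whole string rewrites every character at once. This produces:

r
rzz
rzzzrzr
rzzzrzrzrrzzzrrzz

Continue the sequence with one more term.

rzzzrzrzrrzzzrrzzzrrzzrzzzrzrzrrzzrzzzrzr

Applying the rule to each of the 17 symbols of rzzzrzrzrrzzzrrzz gives the pieces rzz zr zr zr rzz zr rzz zr rzz rzz zr zr zr rzz rzz zr zr, which concatenate to the answer.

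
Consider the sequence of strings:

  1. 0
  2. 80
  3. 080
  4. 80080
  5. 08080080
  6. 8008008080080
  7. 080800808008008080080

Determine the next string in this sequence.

8008008080080080800808008008080080

This is a Fibonacci-style word recurrence s(k) = s(k−2)·s(k−1): e.g. 0·80 = 080.
The next term joins 8008008080080 and 080800808008008080080.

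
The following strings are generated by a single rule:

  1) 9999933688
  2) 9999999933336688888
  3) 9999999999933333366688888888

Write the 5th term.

9999999999999999933333333336666688888888888888

Each string has the form 9^{3n+2} 3^{2n} 6^{n} 8^{3n-1} (n = 1, 2, …).
For term 5, n = 5, so the run lengths are 17, 10, 5, 14.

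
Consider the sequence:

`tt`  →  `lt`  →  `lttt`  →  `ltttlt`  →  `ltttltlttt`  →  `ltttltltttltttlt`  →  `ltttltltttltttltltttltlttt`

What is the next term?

ltttltltttltttltltttltltttltttltltttltttlt

This is a Fibonacci-style word recurrence s(k) = s(k−1)·s(k−2): e.g. lt·tt = lttt.
Continuing: ltttltltttltttltltttltlttt · ltttltltttltttlt gives term 8.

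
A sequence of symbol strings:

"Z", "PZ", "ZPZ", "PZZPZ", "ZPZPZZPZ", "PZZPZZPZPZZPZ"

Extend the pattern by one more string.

Each term (from the third on) is the two preceding terms concatenated in order: term 3 = Z·PZ = ZPZ.
Continuing: ZPZPZZPZ · PZZPZZPZPZZPZ gives term 7.

ZPZPZZPZPZZPZZPZPZZPZ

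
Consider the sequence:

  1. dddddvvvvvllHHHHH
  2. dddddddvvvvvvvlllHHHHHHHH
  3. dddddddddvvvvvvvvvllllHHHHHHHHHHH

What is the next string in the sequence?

Each string has the form d^{2n+1} v^{2n+1} l^{n} H^{3n-1}, where the shown terms are n = 2, 3, 4.
At n = 5 the blocks have lengths 11, 11, 5, 14.

dddddddddddvvvvvvvvvvvlllllHHHHHHHHHHHHHH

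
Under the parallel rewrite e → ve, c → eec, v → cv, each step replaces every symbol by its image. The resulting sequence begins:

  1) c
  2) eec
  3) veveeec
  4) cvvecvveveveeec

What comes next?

eeccvcvveeeccvcvvecvvecvveveveeec

φ(cvvecvveveveeec) expands symbol-by-symbol to eec cv cv ve eec cv cv ve cv ve cv ve ve ve eec; joining the 15 pieces gives the next term.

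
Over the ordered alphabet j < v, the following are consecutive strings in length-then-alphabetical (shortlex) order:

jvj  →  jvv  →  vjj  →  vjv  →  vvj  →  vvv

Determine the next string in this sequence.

After vvv the length-3 strings are exhausted; the first length-4 string is 4 copies of j.

jjjj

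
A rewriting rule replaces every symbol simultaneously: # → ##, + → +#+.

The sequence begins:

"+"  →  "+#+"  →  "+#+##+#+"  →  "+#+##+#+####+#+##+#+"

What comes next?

+#+##+#+####+#+##+#+########+#+##+#+####+#+##+#+

Applying the rule to each of the 20 symbols of +#+##+#+####+#+##+#+ gives the pieces +#+ ## +#+ ## ## +#+ ## +#+ ## ## ## ## +#+ ## +#+ ## ## +#+ ## +#+, which concatenate to the answer.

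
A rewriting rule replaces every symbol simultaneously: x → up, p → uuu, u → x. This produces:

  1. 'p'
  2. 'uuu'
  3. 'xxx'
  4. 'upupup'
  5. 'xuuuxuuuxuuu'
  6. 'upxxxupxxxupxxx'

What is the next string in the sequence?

Rewriting the 15 symbols of upxxxupxxxupxxx one by one yields x uuu up up up x uuu up up up x uuu up up up; concatenated:

xuuuupupupxuuuupupupxuuuupupup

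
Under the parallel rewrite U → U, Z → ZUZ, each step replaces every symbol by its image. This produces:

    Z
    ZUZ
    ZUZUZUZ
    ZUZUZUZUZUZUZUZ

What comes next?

ZUZUZUZUZUZUZUZUZUZUZUZUZUZUZUZ

Applying the rule to each of the 15 symbols of ZUZUZUZUZUZUZUZ gives the pieces ZUZ U ZUZ U ZUZ U ZUZ U ZUZ U ZUZ U ZUZ U ZUZ, which concatenate to the answer.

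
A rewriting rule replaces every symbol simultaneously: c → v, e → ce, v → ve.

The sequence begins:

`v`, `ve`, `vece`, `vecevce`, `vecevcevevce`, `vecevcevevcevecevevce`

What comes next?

φ(vecevcevevcevecevevce) expands symbol-by-symbol to ve ce v ce ve v ce ve ce ve v ce ve ce v ce ve ce ve v ce; joining the 21 pieces gives the next term.

vecevcevevcevecevevcevecevcevecevevce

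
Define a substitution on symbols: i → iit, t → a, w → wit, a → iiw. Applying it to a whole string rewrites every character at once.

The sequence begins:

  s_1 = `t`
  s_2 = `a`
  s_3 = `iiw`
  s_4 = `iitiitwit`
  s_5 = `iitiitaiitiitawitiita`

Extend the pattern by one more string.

Rewriting the 21 symbols of iitiitaiitiitawitiita one by one yields iit iit a iit iit a iiw iit iit a iit iit a iiw wit iit a iit iit a iiw; concatenated:

iitiitaiitiitaiiwiitiitaiitiitaiiwwitiitaiitiitaiiw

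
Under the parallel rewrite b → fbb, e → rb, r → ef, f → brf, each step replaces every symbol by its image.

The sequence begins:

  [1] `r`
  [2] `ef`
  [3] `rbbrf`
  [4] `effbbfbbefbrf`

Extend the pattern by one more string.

Replace each of the 13 characters of effbbfbbefbrf in place — rb brf brf fbb fbb brf fbb fbb rb brf fbb ef brf — and concatenate.

rbbrfbrffbbfbbbrffbbfbbrbbrffbbefbrf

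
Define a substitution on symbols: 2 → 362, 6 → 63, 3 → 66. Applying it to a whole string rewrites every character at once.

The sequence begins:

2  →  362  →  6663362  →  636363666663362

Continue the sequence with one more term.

Replace each of the 15 characters of 636363666663362 in place — 63 66 63 66 63 66 63 63 63 63 63 66 66 63 362 — and concatenate.

6366636663666363636363666663362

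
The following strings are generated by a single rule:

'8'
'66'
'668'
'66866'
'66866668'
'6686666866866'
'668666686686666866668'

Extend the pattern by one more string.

6686666866866668666686686666866866

From term 3 onward, concatenate the last term with the second-to-last: 66·8 = 668, 668·66 = 66866, …
The next term joins 668666686686666866668 and 6686666866866.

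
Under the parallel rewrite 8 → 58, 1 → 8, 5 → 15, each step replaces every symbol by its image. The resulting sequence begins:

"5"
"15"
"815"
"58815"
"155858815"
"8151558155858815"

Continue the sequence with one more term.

Applying the rule to each of the 16 symbols of 8151558155858815 gives the pieces 58 8 15 8 15 15 58 8 15 15 58 15 58 58 8 15, which concatenate to the answer.

5881581515588151558155858815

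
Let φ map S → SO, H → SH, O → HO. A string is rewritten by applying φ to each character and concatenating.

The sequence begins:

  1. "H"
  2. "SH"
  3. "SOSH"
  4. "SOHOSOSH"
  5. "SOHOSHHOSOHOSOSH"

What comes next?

Rewriting the 16 symbols of SOHOSHHOSOHOSOSH one by one yields SO HO SH HO SO SH SH HO SO HO SH HO SO HO SO SH; concatenated:

SOHOSHHOSOSHSHHOSOHOSHHOSOHOSOSH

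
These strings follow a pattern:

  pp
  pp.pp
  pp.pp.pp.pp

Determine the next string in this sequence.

Every step duplicates the string with '.' between the halves.
Doubling pp.pp.pp.pp with '.' between the halves:

pp.pp.pp.pp.pp.pp.pp.pp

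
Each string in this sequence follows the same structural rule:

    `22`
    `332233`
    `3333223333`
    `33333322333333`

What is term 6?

3333333333223333333333

s(k+1) = 33·s(k)·33, so each term gains 33 as a prefix and 33 as a suffix.
From 33333322333333, 2 further steps: 33333322333333 → 333333332233333333 → (answer).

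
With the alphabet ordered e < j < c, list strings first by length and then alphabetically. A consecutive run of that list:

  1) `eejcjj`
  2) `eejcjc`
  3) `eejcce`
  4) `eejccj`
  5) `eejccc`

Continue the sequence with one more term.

Find the rightmost character of eejccc below c, bump it to the next letter, and reset everything to its right to e.

eeceee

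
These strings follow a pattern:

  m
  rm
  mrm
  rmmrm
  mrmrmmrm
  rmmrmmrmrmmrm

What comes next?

mrmrmmrmrmmrmmrmrmmrm

Each term (from the third on) is the two preceding terms concatenated in order: term 3 = m·rm = mrm.
Continuing: mrmrmmrm · rmmrmmrmrmmrm gives term 7.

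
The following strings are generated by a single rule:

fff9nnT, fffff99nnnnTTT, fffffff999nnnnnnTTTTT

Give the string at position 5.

fffffffffff99999nnnnnnnnnnTTTTTTTTT

Reading off run lengths: f runs 3, 5, 7; 9 runs 1, 2, 3; n runs 2, 4, 6; T runs 1, 3, 5 — each is linear in n (n = 1, 2, …).
For term 5, n = 5, so the run lengths are 11, 5, 10, 9.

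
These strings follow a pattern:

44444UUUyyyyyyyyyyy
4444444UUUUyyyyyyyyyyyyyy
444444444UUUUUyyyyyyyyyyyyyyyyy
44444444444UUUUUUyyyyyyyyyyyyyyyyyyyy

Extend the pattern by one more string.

4444444444444UUUUUUUyyyyyyyyyyyyyyyyyyyyyyy

Term n consists of 2n-1 4's, followed by n U's, followed by 3n+2 y's, where the shown terms are n = 3, 4, 5, 6.
Setting n = 7 gives 13, 7, 23 characters in each block.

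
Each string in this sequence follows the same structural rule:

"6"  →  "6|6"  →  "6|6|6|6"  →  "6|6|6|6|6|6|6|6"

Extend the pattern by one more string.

Every step duplicates the string with '|' between the halves.
One more doubling of 6|6|6|6|6|6|6|6 gives the answer.

6|6|6|6|6|6|6|6|6|6|6|6|6|6|6|6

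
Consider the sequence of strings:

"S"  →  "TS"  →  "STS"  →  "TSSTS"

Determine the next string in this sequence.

STSTSSTS

From term 3 onward, concatenate the second-to-last term with the last: S·TS = STS, TS·STS = TSSTS, …
The next term joins STS and TSSTS.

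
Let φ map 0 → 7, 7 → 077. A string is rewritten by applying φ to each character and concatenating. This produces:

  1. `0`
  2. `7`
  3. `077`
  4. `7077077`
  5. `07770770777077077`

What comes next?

70770770777077077707707707770770777077077

Replace each of the 17 characters of 07770770777077077 in place — 7 077 077 077 7 077 077 7 077 077 077 7 077 077 7 077 077 — and concatenate.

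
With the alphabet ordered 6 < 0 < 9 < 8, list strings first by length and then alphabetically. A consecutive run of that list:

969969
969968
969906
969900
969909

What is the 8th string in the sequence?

969990

Advancing 3 positions from 969909 through 969909 → 969908 → 969996 reaches term 8.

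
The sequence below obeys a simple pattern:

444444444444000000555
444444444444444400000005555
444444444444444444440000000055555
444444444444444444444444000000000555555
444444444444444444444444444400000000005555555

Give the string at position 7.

444444444444444444444444444444444444000000000000555555555

The n-th term is 4n 4's then n+3 0's then n 5's, where the shown terms are n = 3, 4, 5, 6, 7.
At n = 9 the blocks have lengths 36, 12, 9.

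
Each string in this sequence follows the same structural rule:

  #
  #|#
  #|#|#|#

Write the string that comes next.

#|#|#|#|#|#|#|#

Every step duplicates the string with '|' between the halves.
One more doubling of #|#|#|# gives the answer.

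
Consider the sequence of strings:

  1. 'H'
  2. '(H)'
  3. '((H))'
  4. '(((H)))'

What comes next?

s(k+1) = (·s(k)·), so each term gains ( as a prefix and ) as a suffix.
So the next term is (·(((H)))·).

((((H))))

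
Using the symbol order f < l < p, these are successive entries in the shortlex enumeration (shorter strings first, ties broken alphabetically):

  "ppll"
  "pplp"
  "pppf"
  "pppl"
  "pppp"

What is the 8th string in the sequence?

ffffp

Stepping forward 3 times from pppp: pppp → fffff → ffffl, then the target.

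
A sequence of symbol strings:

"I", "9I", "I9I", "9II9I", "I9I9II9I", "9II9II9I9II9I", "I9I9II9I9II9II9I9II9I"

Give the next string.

This is a Fibonacci-style word recurrence s(k) = s(k−2)·s(k−1): e.g. I·9I = I9I.
So term 8 is 9II9II9I9II9I·I9I9II9I9II9II9I9II9I.

9II9II9I9II9II9I9II9I9II9II9I9II9I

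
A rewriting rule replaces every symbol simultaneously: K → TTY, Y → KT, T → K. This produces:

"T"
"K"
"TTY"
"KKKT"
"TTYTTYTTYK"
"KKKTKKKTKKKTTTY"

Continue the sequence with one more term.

φ(KKKTKKKTKKKTTTY) expands symbol-by-symbol to TTY TTY TTY K TTY TTY TTY K TTY TTY TTY K K K KT; joining the 15 pieces gives the next term.

TTYTTYTTYKTTYTTYTTYKTTYTTYTTYKKKKT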